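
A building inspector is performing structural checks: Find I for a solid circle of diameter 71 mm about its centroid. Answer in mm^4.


r = d / 2 = 71 / 2 = 35.5 mm
I = pi * r^4 / 4 = pi * 35.5^4 / 4
= 1247392.97 mm^4

1247392.97 mm^4


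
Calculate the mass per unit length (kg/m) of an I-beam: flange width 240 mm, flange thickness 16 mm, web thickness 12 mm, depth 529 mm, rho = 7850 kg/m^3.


A_flanges = 2 * 240 * 16 = 7680 mm^2
A_web = (529 - 2 * 16) * 12 = 5964 mm^2
A_total = 7680 + 5964 = 13644 mm^2 = 0.013644 m^2
Weight = rho * A = 7850 * 0.013644 = 107.1054 kg/m

107.1054 kg/m


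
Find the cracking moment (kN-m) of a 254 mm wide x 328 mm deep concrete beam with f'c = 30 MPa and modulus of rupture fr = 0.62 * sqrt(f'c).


fr = 0.62 * sqrt(30) = 0.62 * 5.4772 = 3.3959 MPa
I = 254 * 328^3 / 12 = 746919850.67 mm^4
y_t = 164.0 mm
M_cr = fr * I / y_t = 3.3959 * 746919850.67 / 164.0 N-mm
= 15.4662 kN-m

15.4662 kN-m


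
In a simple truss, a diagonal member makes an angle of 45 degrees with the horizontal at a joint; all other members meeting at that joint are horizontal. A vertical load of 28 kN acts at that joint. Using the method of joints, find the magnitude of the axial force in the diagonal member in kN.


At the joint, only the diagonal has a vertical component, so vertical equilibrium gives:
F * sin(45) = 28
F = 28 / sin(45)
= 28 / 0.707107
= 39.6 kN

39.6 kN


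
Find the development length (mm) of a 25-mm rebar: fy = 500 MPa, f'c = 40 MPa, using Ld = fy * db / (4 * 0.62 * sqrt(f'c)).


Ld = (fy * db) / (4 * 0.62 * sqrt(f'c))
= (500 * 25) / (4 * 0.62 * sqrt(40))
= 12500 / 15.6849
= 796.94 mm

796.94 mm


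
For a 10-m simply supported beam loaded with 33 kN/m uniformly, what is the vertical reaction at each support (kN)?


Total load = w * L = 33 * 10 = 330 kN
By symmetry, each reaction R = total / 2 = 330 / 2 = 165.0 kN

165.0 kN


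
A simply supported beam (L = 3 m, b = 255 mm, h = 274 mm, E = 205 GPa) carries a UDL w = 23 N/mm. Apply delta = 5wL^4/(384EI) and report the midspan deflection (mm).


I = 255 * 274^3 / 12 = 437130010.0 mm^4
L = 3000.0 mm, w = 23 N/mm, E = 205000.0 MPa
delta = 5 * w * L^4 / (384 * E * I)
= 5 * 23 * 3000.0^4 / (384 * 205000.0 * 437130010.0)
= 0.2707 mm

0.2707 mm


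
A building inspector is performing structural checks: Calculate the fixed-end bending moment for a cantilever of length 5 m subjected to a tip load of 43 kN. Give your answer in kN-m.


For a cantilever with a point load at the free end:
M_max = P * L = 43 * 5 = 215 kN-m

215 kN-m


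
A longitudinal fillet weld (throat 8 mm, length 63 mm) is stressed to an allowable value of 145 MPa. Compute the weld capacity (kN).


Strength = throat * length * allowable stress
= 8 * 63 * 145 N
= 73080 N
= 73.08 kN

73.08 kN


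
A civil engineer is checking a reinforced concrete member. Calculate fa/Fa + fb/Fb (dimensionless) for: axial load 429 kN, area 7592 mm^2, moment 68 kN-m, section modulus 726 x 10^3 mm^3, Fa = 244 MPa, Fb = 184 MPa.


f_a = P / A = 429000.0 / 7592 = 56.5068 MPa
f_b = M / S = 68000000.0 / 726000.0 = 93.6639 MPa
Ratio = f_a / Fa + f_b / Fb
= 56.5068 / 244 + 93.6639 / 184
= 0.7406 (dimensionless)

0.7406 (dimensionless)


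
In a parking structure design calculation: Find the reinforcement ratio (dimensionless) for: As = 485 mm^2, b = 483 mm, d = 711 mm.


rho = As / (b * d)
= 485 / (483 * 711)
= 485 / 343413
= 0.001412 (dimensionless)

0.001412 (dimensionless)


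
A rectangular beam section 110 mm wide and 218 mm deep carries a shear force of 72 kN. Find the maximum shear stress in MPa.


A = b * h = 110 * 218 = 23980 mm^2
V = 72 kN = 72000.0 N
tau_max = 1.5 * V / A = 1.5 * 72000.0 / 23980
= 4.5038 MPa

4.5038 MPa


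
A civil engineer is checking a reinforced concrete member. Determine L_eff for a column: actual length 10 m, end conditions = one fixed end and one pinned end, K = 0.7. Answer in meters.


L_eff = K * L
= 0.7 * 10
= 7.0 m

7.0 m


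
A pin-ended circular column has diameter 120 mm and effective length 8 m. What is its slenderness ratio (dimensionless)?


Radius of gyration r = d / 4 = 120 / 4 = 30.0 mm
L_eff = 8000.0 mm
Slenderness ratio = L / r = 8000.0 / 30.0 = 266.67 (dimensionless)

266.67 (dimensionless)


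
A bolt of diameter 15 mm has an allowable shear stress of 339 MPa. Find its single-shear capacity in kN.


A = pi * d^2 / 4 = pi * 15^2 / 4 = 176.7146 mm^2
V = f_v * A / 1000 = 339 * 176.7146 / 1000
= 59.9062 kN

59.9062 kN


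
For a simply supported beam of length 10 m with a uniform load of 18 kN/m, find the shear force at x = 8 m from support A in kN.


R_A = w * L / 2 = 18 * 10 / 2 = 90.0 kN
V(x) = R_A - w * x = 90.0 - 18 * 8
= -54.0 kN

-54.0 kN


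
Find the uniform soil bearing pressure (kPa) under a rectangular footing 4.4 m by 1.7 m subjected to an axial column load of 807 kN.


A = 4.4 * 1.7 = 7.48 m^2
q = P / A = 807 / 7.48
= 107.8877 kPa

107.8877 kPa


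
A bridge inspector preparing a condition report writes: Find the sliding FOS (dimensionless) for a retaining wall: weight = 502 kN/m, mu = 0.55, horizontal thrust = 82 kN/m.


Resisting force = mu * W = 0.55 * 502 = 276.1 kN/m
FOS = Resisting / Driving = 276.1 / 82
= 3.3671 (dimensionless)

3.3671 (dimensionless)


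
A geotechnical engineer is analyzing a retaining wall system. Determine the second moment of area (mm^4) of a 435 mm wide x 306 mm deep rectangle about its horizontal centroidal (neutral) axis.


I = b * h^3 / 12
= 435 * 306^3 / 12
= 435 * 28652616 / 12
= 1038657330.0 mm^4

1038657330.0 mm^4


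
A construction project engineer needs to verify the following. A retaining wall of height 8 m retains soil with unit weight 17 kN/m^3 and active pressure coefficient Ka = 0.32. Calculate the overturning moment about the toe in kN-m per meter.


Pa = 0.5 * Ka * gamma * H^2
= 0.5 * 0.32 * 17 * 8^2
= 174.08 kN/m
Arm = H / 3 = 8 / 3 = 2.6667 m
Mo = Pa * arm = Pa * H / 3 = 174.08 * 8 / 3 = 464.2133 kN-m/m

464.2133 kN-m/m


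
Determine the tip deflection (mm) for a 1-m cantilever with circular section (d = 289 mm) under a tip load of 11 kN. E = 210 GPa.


I = pi * d^4 / 64 = pi * 289^4 / 64 = 342421692.65 mm^4
L = 1000.0 mm, P = 11000.0 N, E = 210000.0 MPa
delta = P * L^3 / (3 * E * I)
= 11000.0 * 1000.0^3 / (3 * 210000.0 * 342421692.65)
= 0.051 mm

0.051 mm


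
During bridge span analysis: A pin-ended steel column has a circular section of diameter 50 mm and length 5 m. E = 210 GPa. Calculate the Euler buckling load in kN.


I = pi * d^4 / 64 = 306796.16 mm^4
L = 5000.0 mm
P_cr = pi^2 * E * I / L^2
= 9.8696 * 210000.0 * 306796.16 / 5000.0^2
= 25434.84 N = 25.4348 kN

25.4348 kN


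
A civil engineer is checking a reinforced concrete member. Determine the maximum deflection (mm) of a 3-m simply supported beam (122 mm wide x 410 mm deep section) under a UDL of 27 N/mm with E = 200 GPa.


I = 122 * 410^3 / 12 = 700696833.33 mm^4
L = 3000.0 mm, w = 27 N/mm, E = 200000.0 MPa
delta = 5 * w * L^4 / (384 * E * I)
= 5 * 27 * 3000.0^4 / (384 * 200000.0 * 700696833.33)
= 0.2032 mm

0.2032 mm


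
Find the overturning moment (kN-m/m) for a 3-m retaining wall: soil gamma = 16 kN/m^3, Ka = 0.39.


Pa = 0.5 * Ka * gamma * H^2
= 0.5 * 0.39 * 16 * 3^2
= 28.08 kN/m
Arm = H / 3 = 3 / 3 = 1.0 m
Mo = Pa * arm = Pa * H / 3 = 28.08 * 3 / 3 = 28.08 kN-m/m

28.08 kN-m/m


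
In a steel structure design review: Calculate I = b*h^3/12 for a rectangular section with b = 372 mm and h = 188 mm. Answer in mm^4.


I = b * h^3 / 12
= 372 * 188^3 / 12
= 372 * 6644672 / 12
= 205984832.0 mm^4

205984832.0 mm^4


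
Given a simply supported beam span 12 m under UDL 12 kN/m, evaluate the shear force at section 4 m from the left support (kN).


R_A = w * L / 2 = 12 * 12 / 2 = 72.0 kN
V(x) = R_A - w * x = 72.0 - 12 * 4
= 24.0 kN

24.0 kN


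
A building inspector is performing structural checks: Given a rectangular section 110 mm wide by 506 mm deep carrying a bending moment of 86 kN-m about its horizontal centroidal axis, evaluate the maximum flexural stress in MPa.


I = b * h^3 / 12 = 110 * 506^3 / 12 = 1187580313.33 mm^4
y = h / 2 = 506 / 2 = 253.0 mm
M = 86 kN-m = 86000000.0 N-mm
sigma = M * y / I = 86000000.0 * 253.0 / 1187580313.33
= 18.32 MPa

18.32 MPa


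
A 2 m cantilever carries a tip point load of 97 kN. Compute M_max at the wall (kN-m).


For a cantilever with a point load at the free end:
M_max = P * L = 97 * 2 = 194 kN-m

194 kN-m


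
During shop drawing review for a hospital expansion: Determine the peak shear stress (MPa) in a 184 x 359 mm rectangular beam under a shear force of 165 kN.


A = b * h = 184 * 359 = 66056 mm^2
V = 165 kN = 165000.0 N
tau_max = 1.5 * V / A = 1.5 * 165000.0 / 66056
= 3.7468 MPa

3.7468 MPa


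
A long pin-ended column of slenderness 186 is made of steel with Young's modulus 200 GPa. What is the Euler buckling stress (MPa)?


sigma_cr = pi^2 * E / lambda^2
= 9.8696 * 200000.0 / 186^2
= 9.8696 * 200000.0 / 34596
= 57.0563 MPa

57.0563 MPa


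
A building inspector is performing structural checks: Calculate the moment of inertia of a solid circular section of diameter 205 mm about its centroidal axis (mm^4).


r = d / 2 = 205 / 2 = 102.5 mm
I = pi * r^4 / 4 = pi * 102.5^4 / 4
= 86693261.7 mm^4

86693261.7 mm^4


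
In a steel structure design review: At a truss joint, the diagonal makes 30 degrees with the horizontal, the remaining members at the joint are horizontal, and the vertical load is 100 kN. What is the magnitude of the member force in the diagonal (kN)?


At the joint, only the diagonal has a vertical component, so vertical equilibrium gives:
F * sin(30) = 100
F = 100 / sin(30)
= 100 / 0.5
= 200.0 kN

200.0 kN


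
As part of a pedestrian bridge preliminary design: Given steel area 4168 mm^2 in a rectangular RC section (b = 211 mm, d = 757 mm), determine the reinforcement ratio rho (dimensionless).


rho = As / (b * d)
= 4168 / (211 * 757)
= 4168 / 159727
= 0.026095 (dimensionless)

0.026095 (dimensionless)


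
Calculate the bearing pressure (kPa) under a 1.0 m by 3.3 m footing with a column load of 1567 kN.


A = 1.0 * 3.3 = 3.3 m^2
q = P / A = 1567 / 3.3
= 474.8485 kPa

474.8485 kPa


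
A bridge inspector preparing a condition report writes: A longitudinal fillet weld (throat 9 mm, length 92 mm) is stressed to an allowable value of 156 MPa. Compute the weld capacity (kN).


Strength = throat * length * allowable stress
= 9 * 92 * 156 N
= 129168 N
= 129.17 kN

129.17 kN


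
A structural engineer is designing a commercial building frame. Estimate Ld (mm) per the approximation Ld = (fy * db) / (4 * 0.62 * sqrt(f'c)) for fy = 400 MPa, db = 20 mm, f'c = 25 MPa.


Ld = (fy * db) / (4 * 0.62 * sqrt(f'c))
= (400 * 20) / (4 * 0.62 * sqrt(25))
= 8000 / 12.4
= 645.16 mm

645.16 mm


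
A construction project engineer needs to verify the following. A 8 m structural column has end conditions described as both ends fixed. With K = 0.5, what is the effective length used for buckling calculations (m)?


L_eff = K * L
= 0.5 * 8
= 4.0 m

4.0 m


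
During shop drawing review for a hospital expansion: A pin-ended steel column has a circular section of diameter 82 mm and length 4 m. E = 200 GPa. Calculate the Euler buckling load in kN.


I = pi * d^4 / 64 = 2219347.5 mm^4
L = 4000.0 mm
P_cr = pi^2 * E * I / L^2
= 9.8696 * 200000.0 * 2219347.5 / 4000.0^2
= 273801.02 N = 273.801 kN

273.801 kN


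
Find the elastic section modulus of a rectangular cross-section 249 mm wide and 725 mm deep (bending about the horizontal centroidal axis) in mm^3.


S = b * h^2 / 6
= 249 * 725^2 / 6
= 249 * 525625 / 6
= 21813437.5 mm^3

21813437.5 mm^3


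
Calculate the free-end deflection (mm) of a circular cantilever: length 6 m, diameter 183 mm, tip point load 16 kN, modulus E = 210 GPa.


I = pi * d^4 / 64 = pi * 183^4 / 64 = 55052146.59 mm^4
L = 6000.0 mm, P = 16000.0 N, E = 210000.0 MPa
delta = P * L^3 / (3 * E * I)
= 16000.0 * 6000.0^3 / (3 * 210000.0 * 55052146.59)
= 99.6458 mm

99.6458 mm


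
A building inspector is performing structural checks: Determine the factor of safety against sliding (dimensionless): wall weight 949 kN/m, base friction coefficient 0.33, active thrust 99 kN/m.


Resisting force = mu * W = 0.33 * 949 = 313.17 kN/m
FOS = Resisting / Driving = 313.17 / 99
= 3.1633 (dimensionless)

3.1633 (dimensionless)


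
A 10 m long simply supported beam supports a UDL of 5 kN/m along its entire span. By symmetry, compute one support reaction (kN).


Total load = w * L = 5 * 10 = 50 kN
By symmetry, each reaction R = total / 2 = 50 / 2 = 25.0 kN

25.0 kN


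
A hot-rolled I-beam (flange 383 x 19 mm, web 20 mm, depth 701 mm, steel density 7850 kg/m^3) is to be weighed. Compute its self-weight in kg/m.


A_flanges = 2 * 383 * 19 = 14554 mm^2
A_web = (701 - 2 * 19) * 20 = 13260 mm^2
A_total = 14554 + 13260 = 27814 mm^2 = 0.027814 m^2
Weight = rho * A = 7850 * 0.027814 = 218.3399 kg/m

218.3399 kg/m


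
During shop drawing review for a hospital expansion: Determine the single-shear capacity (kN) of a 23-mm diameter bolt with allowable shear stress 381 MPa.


A = pi * d^2 / 4 = pi * 23^2 / 4 = 415.4756 mm^2
V = f_v * A / 1000 = 381 * 415.4756 / 1000
= 158.2962 kN

158.2962 kN


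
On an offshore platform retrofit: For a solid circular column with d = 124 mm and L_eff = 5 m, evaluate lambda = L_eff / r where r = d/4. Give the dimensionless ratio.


Radius of gyration r = d / 4 = 124 / 4 = 31.0 mm
L_eff = 5000.0 mm
Slenderness ratio = L / r = 5000.0 / 31.0 = 161.29 (dimensionless)

161.29 (dimensionless)


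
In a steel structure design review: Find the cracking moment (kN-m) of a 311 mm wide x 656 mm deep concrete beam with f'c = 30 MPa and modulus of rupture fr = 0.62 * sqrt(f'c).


fr = 0.62 * sqrt(30) = 0.62 * 5.4772 = 3.3959 MPa
I = 311 * 656^3 / 12 = 7316285781.33 mm^4
y_t = 328.0 mm
M_cr = fr * I / y_t = 3.3959 * 7316285781.33 / 328.0 N-mm
= 75.7476 kN-m

75.7476 kN-m


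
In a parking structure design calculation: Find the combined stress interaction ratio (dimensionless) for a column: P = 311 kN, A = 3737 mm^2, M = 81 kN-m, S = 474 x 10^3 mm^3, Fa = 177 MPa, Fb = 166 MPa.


f_a = P / A = 311000.0 / 3737 = 83.2218 MPa
f_b = M / S = 81000000.0 / 474000.0 = 170.8861 MPa
Ratio = f_a / Fa + f_b / Fb
= 83.2218 / 177 + 170.8861 / 166
= 1.4996 (dimensionless)

1.4996 (dimensionless)


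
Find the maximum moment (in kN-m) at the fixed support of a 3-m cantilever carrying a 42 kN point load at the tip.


For a cantilever with a point load at the free end:
M_max = P * L = 42 * 3 = 126 kN-m

126 kN-m


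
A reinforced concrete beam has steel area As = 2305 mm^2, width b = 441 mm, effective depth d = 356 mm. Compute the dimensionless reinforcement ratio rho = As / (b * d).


rho = As / (b * d)
= 2305 / (441 * 356)
= 2305 / 156996
= 0.014682 (dimensionless)

0.014682 (dimensionless)


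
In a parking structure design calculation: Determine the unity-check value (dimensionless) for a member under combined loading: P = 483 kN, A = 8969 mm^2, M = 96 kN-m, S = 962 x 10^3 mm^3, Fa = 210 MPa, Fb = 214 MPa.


f_a = P / A = 483000.0 / 8969 = 53.8522 MPa
f_b = M / S = 96000000.0 / 962000.0 = 99.7921 MPa
Ratio = f_a / Fa + f_b / Fb
= 53.8522 / 210 + 99.7921 / 214
= 0.7228 (dimensionless)

0.7228 (dimensionless)


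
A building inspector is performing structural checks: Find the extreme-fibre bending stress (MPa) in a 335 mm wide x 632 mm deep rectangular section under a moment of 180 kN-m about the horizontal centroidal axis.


I = b * h^3 / 12 = 335 * 632^3 / 12 = 7047170773.33 mm^4
y = h / 2 = 632 / 2 = 316.0 mm
M = 180 kN-m = 180000000.0 N-mm
sigma = M * y / I = 180000000.0 * 316.0 / 7047170773.33
= 8.07 MPa

8.07 MPa


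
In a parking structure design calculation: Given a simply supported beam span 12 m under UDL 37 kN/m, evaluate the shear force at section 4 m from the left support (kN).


R_A = w * L / 2 = 37 * 12 / 2 = 222.0 kN
V(x) = R_A - w * x = 222.0 - 37 * 4
= 74.0 kN

74.0 kN


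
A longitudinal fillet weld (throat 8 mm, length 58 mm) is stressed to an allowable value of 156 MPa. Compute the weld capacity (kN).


Strength = throat * length * allowable stress
= 8 * 58 * 156 N
= 72384 N
= 72.38 kN

72.38 kN


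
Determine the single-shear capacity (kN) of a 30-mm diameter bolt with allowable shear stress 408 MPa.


A = pi * d^2 / 4 = pi * 30^2 / 4 = 706.8583 mm^2
V = f_v * A / 1000 = 408 * 706.8583 / 1000
= 288.3982 kN

288.3982 kN


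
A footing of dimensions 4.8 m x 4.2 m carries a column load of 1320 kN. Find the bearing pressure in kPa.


A = 4.8 * 4.2 = 20.16 m^2
q = P / A = 1320 / 20.16
= 65.4762 kPa

65.4762 kPa


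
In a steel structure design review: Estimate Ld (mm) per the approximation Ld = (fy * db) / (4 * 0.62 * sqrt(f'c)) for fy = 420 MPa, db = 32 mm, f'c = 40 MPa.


Ld = (fy * db) / (4 * 0.62 * sqrt(f'c))
= (420 * 32) / (4 * 0.62 * sqrt(40))
= 13440 / 15.6849
= 856.88 mm

856.88 mm


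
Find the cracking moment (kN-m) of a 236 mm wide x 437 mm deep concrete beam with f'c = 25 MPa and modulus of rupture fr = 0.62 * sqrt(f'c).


fr = 0.62 * sqrt(25) = 0.62 * 5.0 = 3.1 MPa
I = 236 * 437^3 / 12 = 1641251242.33 mm^4
y_t = 218.5 mm
M_cr = fr * I / y_t = 3.1 * 1641251242.33 / 218.5 N-mm
= 23.2855 kN-m

23.2855 kN-m


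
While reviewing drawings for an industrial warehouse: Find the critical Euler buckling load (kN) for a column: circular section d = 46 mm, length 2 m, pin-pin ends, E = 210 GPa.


I = pi * d^4 / 64 = 219786.61 mm^4
L = 2000.0 mm
P_cr = pi^2 * E * I / L^2
= 9.8696 * 210000.0 * 219786.61 / 2000.0^2
= 113883.36 N = 113.8834 kN

113.8834 kN


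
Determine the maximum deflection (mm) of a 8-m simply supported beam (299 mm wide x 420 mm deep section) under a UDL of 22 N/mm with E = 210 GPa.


I = 299 * 420^3 / 12 = 1846026000.0 mm^4
L = 8000.0 mm, w = 22 N/mm, E = 210000.0 MPa
delta = 5 * w * L^4 / (384 * E * I)
= 5 * 22 * 8000.0^4 / (384 * 210000.0 * 1846026000.0)
= 3.0267 mm

3.0267 mm


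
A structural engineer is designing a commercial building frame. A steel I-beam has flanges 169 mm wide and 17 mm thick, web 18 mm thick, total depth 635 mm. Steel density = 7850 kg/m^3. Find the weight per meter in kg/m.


A_flanges = 2 * 169 * 17 = 5746 mm^2
A_web = (635 - 2 * 17) * 18 = 10818 mm^2
A_total = 5746 + 10818 = 16564 mm^2 = 0.016564 m^2
Weight = rho * A = 7850 * 0.016564 = 130.0274 kg/m

130.0274 kg/m


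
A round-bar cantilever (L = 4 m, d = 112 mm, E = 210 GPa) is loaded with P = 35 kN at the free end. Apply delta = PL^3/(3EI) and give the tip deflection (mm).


I = pi * d^4 / 64 = pi * 112^4 / 64 = 7723995.1 mm^4
L = 4000.0 mm, P = 35000.0 N, E = 210000.0 MPa
delta = P * L^3 / (3 * E * I)
= 35000.0 * 4000.0^3 / (3 * 210000.0 * 7723995.1)
= 460.326 mm

460.326 mm


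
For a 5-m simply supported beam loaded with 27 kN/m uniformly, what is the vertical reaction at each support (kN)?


Total load = w * L = 27 * 5 = 135 kN
By symmetry, each reaction R = total / 2 = 135 / 2 = 67.5 kN

67.5 kN


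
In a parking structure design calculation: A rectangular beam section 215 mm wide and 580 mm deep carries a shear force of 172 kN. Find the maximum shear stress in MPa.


A = b * h = 215 * 580 = 124700 mm^2
V = 172 kN = 172000.0 N
tau_max = 1.5 * V / A = 1.5 * 172000.0 / 124700
= 2.069 MPa

2.069 MPa


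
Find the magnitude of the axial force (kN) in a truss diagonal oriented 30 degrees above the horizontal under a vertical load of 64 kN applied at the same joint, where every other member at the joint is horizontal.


At the joint, only the diagonal has a vertical component, so vertical equilibrium gives:
F * sin(30) = 64
F = 64 / sin(30)
= 64 / 0.5
= 128.0 kN

128.0 kN


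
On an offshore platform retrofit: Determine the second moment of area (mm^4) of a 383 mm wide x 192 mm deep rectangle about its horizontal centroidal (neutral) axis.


I = b * h^3 / 12
= 383 * 192^3 / 12
= 383 * 7077888 / 12
= 225902592.0 mm^4

225902592.0 mm^4


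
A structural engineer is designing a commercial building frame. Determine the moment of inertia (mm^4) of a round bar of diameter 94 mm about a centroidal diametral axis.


r = d / 2 = 94 / 2 = 47.0 mm
I = pi * r^4 / 4 = pi * 47.0^4 / 4
= 3832492.5 mm^4

3832492.5 mm^4


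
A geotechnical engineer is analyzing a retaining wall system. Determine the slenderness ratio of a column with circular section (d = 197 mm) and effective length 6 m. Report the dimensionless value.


Radius of gyration r = d / 4 = 197 / 4 = 49.25 mm
L_eff = 6000.0 mm
Slenderness ratio = L / r = 6000.0 / 49.25 = 121.83 (dimensionless)

121.83 (dimensionless)


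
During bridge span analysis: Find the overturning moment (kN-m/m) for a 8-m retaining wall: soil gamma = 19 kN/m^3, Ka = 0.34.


Pa = 0.5 * Ka * gamma * H^2
= 0.5 * 0.34 * 19 * 8^2
= 206.72 kN/m
Arm = H / 3 = 8 / 3 = 2.6667 m
Mo = Pa * arm = Pa * H / 3 = 206.72 * 8 / 3 = 551.2533 kN-m/m

551.2533 kN-m/m


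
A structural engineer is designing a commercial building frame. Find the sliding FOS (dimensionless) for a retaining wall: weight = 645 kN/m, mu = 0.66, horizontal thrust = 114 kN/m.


Resisting force = mu * W = 0.66 * 645 = 425.7 kN/m
FOS = Resisting / Driving = 425.7 / 114
= 3.7342 (dimensionless)

3.7342 (dimensionless)


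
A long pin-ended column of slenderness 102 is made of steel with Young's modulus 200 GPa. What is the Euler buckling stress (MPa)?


sigma_cr = pi^2 * E / lambda^2
= 9.8696 * 200000.0 / 102^2
= 9.8696 * 200000.0 / 10404
= 189.7271 MPa

189.7271 MPa


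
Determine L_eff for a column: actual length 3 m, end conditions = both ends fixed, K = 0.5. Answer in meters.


L_eff = K * L
= 0.5 * 3
= 1.5 m

1.5 m


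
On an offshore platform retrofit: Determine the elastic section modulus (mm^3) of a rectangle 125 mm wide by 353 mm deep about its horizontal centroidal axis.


S = b * h^2 / 6
= 125 * 353^2 / 6
= 125 * 124609 / 6
= 2596020.83 mm^3

2596020.83 mm^3


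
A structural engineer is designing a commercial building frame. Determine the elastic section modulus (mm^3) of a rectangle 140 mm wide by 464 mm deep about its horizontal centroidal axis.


S = b * h^2 / 6
= 140 * 464^2 / 6
= 140 * 215296 / 6
= 5023573.33 mm^3

5023573.33 mm^3


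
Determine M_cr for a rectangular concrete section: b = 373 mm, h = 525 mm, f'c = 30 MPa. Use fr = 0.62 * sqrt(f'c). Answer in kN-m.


fr = 0.62 * sqrt(30) = 0.62 * 5.4772 = 3.3959 MPa
I = 373 * 525^3 / 12 = 4497855468.75 mm^4
y_t = 262.5 mm
M_cr = fr * I / y_t = 3.3959 * 4497855468.75 / 262.5 N-mm
= 58.1873 kN-m

58.1873 kN-m


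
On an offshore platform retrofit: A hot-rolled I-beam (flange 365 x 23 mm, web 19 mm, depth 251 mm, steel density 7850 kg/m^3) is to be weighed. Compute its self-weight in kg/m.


A_flanges = 2 * 365 * 23 = 16790 mm^2
A_web = (251 - 2 * 23) * 19 = 3895 mm^2
A_total = 16790 + 3895 = 20685 mm^2 = 0.020685 m^2
Weight = rho * A = 7850 * 0.020685 = 162.3773 kg/m

162.3773 kg/m


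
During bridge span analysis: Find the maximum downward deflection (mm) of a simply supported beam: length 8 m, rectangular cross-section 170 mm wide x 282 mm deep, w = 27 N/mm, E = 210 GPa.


I = 170 * 282^3 / 12 = 317698380.0 mm^4
L = 8000.0 mm, w = 27 N/mm, E = 210000.0 MPa
delta = 5 * w * L^4 / (384 * E * I)
= 5 * 27 * 8000.0^4 / (384 * 210000.0 * 317698380.0)
= 21.5838 mm

21.5838 mm


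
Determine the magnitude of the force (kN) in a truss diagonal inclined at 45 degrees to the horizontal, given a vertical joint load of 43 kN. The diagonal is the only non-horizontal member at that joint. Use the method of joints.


At the joint, only the diagonal has a vertical component, so vertical equilibrium gives:
F * sin(45) = 43
F = 43 / sin(45)
= 43 / 0.707107
= 60.81 kN

60.81 kN


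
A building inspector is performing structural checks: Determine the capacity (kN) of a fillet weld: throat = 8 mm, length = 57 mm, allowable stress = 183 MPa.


Strength = throat * length * allowable stress
= 8 * 57 * 183 N
= 83448 N
= 83.45 kN

83.45 kN


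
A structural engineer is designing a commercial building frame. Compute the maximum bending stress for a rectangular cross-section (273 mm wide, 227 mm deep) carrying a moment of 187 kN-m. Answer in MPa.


I = b * h^3 / 12 = 273 * 227^3 / 12 = 266108638.25 mm^4
y = h / 2 = 227 / 2 = 113.5 mm
M = 187 kN-m = 187000000.0 N-mm
sigma = M * y / I = 187000000.0 * 113.5 / 266108638.25
= 79.76 MPa

79.76 MPa


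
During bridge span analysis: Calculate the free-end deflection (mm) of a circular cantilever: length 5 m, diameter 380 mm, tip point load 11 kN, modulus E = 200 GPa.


I = pi * d^4 / 64 = pi * 380^4 / 64 = 1023538740.52 mm^4
L = 5000.0 mm, P = 11000.0 N, E = 200000.0 MPa
delta = P * L^3 / (3 * E * I)
= 11000.0 * 5000.0^3 / (3 * 200000.0 * 1023538740.52)
= 2.239 mm

2.239 mm


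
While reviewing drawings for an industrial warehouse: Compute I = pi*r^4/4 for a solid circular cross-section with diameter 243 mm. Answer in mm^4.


r = d / 2 = 243 / 2 = 121.5 mm
I = pi * r^4 / 4 = pi * 121.5^4 / 4
= 171157129.04 mm^4

171157129.04 mm^4


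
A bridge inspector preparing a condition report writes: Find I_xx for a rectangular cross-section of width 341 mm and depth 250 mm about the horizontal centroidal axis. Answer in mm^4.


I = b * h^3 / 12
= 341 * 250^3 / 12
= 341 * 15625000 / 12
= 444010416.67 mm^4

444010416.67 mm^4


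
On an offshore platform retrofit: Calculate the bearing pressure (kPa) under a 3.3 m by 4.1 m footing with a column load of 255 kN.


A = 3.3 * 4.1 = 13.53 m^2
q = P / A = 255 / 13.53
= 18.847 kPa

18.847 kPa


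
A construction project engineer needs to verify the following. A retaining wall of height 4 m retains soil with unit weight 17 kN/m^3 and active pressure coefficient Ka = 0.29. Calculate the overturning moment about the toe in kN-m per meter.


Pa = 0.5 * Ka * gamma * H^2
= 0.5 * 0.29 * 17 * 4^2
= 39.44 kN/m
Arm = H / 3 = 4 / 3 = 1.3333 m
Mo = Pa * arm = Pa * H / 3 = 39.44 * 4 / 3 = 52.5867 kN-m/m

52.5867 kN-m/m


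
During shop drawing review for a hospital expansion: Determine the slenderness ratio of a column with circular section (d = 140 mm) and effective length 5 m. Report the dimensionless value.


Radius of gyration r = d / 4 = 140 / 4 = 35.0 mm
L_eff = 5000.0 mm
Slenderness ratio = L / r = 5000.0 / 35.0 = 142.86 (dimensionless)

142.86 (dimensionless)


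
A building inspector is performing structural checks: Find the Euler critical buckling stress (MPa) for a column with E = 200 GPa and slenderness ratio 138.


sigma_cr = pi^2 * E / lambda^2
= 9.8696 * 200000.0 / 138^2
= 9.8696 * 200000.0 / 19044
= 103.6505 MPa

103.6505 MPa


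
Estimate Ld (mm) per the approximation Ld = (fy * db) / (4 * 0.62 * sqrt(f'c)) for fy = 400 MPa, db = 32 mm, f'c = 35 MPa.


Ld = (fy * db) / (4 * 0.62 * sqrt(f'c))
= (400 * 32) / (4 * 0.62 * sqrt(35))
= 12800 / 14.6719
= 872.42 mm

872.42 mm


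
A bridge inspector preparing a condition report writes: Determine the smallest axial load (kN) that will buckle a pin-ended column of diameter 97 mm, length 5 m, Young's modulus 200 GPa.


I = pi * d^4 / 64 = 4345670.92 mm^4
L = 5000.0 mm
P_cr = pi^2 * E * I / L^2
= 9.8696 * 200000.0 * 4345670.92 / 5000.0^2
= 343120.42 N = 343.1204 kN

343.1204 kN


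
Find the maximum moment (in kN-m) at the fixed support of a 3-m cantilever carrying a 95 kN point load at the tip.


For a cantilever with a point load at the free end:
M_max = P * L = 95 * 3 = 285 kN-m

285 kN-m


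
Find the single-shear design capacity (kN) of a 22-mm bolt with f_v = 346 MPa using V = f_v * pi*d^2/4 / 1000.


A = pi * d^2 / 4 = pi * 22^2 / 4 = 380.1327 mm^2
V = f_v * A / 1000 = 346 * 380.1327 / 1000
= 131.5259 kN

131.5259 kN


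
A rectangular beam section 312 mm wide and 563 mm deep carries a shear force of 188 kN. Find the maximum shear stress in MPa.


A = b * h = 312 * 563 = 175656 mm^2
V = 188 kN = 188000.0 N
tau_max = 1.5 * V / A = 1.5 * 188000.0 / 175656
= 1.6054 MPa

1.6054 MPa


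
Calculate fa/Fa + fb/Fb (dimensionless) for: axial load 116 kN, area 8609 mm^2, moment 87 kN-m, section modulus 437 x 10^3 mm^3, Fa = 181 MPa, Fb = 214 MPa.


f_a = P / A = 116000.0 / 8609 = 13.4743 MPa
f_b = M / S = 87000000.0 / 437000.0 = 199.0847 MPa
Ratio = f_a / Fa + f_b / Fb
= 13.4743 / 181 + 199.0847 / 214
= 1.0047 (dimensionless)

1.0047 (dimensionless)


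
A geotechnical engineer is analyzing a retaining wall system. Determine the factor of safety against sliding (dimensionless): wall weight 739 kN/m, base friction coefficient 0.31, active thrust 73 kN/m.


Resisting force = mu * W = 0.31 * 739 = 229.09 kN/m
FOS = Resisting / Driving = 229.09 / 73
= 3.1382 (dimensionless)

3.1382 (dimensionless)


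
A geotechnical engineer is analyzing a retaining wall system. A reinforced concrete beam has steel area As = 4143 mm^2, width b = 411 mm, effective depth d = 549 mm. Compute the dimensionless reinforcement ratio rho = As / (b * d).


rho = As / (b * d)
= 4143 / (411 * 549)
= 4143 / 225639
= 0.018361 (dimensionless)

0.018361 (dimensionless)


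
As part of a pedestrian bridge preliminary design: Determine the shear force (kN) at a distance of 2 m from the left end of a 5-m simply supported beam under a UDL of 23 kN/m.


R_A = w * L / 2 = 23 * 5 / 2 = 57.5 kN
V(x) = R_A - w * x = 57.5 - 23 * 2
= 11.5 kN

11.5 kN


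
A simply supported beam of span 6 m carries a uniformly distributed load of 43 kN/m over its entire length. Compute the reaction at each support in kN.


Total load = w * L = 43 * 6 = 258 kN
By symmetry, each reaction R = total / 2 = 258 / 2 = 129.0 kN

129.0 kN


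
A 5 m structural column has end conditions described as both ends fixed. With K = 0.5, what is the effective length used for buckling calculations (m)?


L_eff = K * L
= 0.5 * 5
= 2.5 m

2.5 m


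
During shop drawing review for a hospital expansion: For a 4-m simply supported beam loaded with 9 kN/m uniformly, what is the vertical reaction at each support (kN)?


Total load = w * L = 9 * 4 = 36 kN
By symmetry, each reaction R = total / 2 = 36 / 2 = 18.0 kN

18.0 kN


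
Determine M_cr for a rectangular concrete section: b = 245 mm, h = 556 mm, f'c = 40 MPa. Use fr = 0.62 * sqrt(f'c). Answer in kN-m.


fr = 0.62 * sqrt(40) = 0.62 * 6.3246 = 3.9212 MPa
I = 245 * 556^3 / 12 = 3509208826.67 mm^4
y_t = 278.0 mm
M_cr = fr * I / y_t = 3.9212 * 3509208826.67 / 278.0 N-mm
= 49.4978 kN-m

49.4978 kN-m


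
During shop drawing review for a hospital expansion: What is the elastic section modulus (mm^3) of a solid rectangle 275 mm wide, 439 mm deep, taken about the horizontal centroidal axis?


S = b * h^2 / 6
= 275 * 439^2 / 6
= 275 * 192721 / 6
= 8833045.83 mm^3

8833045.83 mm^3


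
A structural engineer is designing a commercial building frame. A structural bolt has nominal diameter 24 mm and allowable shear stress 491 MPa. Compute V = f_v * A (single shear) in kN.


A = pi * d^2 / 4 = pi * 24^2 / 4 = 452.3893 mm^2
V = f_v * A / 1000 = 491 * 452.3893 / 1000
= 222.1232 kN

222.1232 kN


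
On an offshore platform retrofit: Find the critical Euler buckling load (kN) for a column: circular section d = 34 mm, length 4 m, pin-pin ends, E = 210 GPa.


I = pi * d^4 / 64 = 65597.24 mm^4
L = 4000.0 mm
P_cr = pi^2 * E * I / L^2
= 9.8696 * 210000.0 * 65597.24 / 4000.0^2
= 8497.37 N = 8.4974 kN

8.4974 kN


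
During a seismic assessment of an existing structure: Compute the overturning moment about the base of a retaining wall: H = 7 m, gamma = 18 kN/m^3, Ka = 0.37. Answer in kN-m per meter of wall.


Pa = 0.5 * Ka * gamma * H^2
= 0.5 * 0.37 * 18 * 7^2
= 163.17 kN/m
Arm = H / 3 = 7 / 3 = 2.3333 m
Mo = Pa * arm = Pa * H / 3 = 163.17 * 7 / 3 = 380.73 kN-m/m

380.73 kN-m/m


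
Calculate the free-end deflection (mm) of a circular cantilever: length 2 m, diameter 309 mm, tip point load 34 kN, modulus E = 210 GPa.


I = pi * d^4 / 64 = pi * 309^4 / 64 = 447511104.58 mm^4
L = 2000.0 mm, P = 34000.0 N, E = 210000.0 MPa
delta = P * L^3 / (3 * E * I)
= 34000.0 * 2000.0^3 / (3 * 210000.0 * 447511104.58)
= 0.9648 mm

0.9648 mm


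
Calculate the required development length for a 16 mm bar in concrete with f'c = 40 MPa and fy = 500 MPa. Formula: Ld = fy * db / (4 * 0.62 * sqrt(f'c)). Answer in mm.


Ld = (fy * db) / (4 * 0.62 * sqrt(f'c))
= (500 * 16) / (4 * 0.62 * sqrt(40))
= 8000 / 15.6849
= 510.04 mm

510.04 mm


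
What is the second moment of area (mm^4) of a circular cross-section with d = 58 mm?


r = d / 2 = 58 / 2 = 29.0 mm
I = pi * r^4 / 4 = pi * 29.0^4 / 4
= 555497.2 mm^4

555497.2 mm^4


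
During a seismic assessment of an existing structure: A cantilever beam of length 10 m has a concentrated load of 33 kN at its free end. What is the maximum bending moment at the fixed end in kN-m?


For a cantilever with a point load at the free end:
M_max = P * L = 33 * 10 = 330 kN-m

330 kN-m


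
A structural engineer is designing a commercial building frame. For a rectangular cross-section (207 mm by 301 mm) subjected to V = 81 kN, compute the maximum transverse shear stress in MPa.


A = b * h = 207 * 301 = 62307 mm^2
V = 81 kN = 81000.0 N
tau_max = 1.5 * V / A = 1.5 * 81000.0 / 62307
= 1.95 MPa

1.95 MPa


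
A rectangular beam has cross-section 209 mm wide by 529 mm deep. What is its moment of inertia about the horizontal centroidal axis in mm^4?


I = b * h^3 / 12
= 209 * 529^3 / 12
= 209 * 148035889 / 12
= 2578291733.42 mm^4

2578291733.42 mm^4


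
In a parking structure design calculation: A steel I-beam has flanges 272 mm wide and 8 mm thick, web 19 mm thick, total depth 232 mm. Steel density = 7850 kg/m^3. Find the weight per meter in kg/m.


A_flanges = 2 * 272 * 8 = 4352 mm^2
A_web = (232 - 2 * 8) * 19 = 4104 mm^2
A_total = 4352 + 4104 = 8456 mm^2 = 0.008456 m^2
Weight = rho * A = 7850 * 0.008456 = 66.3796 kg/m

66.3796 kg/m


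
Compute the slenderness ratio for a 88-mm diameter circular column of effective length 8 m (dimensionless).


Radius of gyration r = d / 4 = 88 / 4 = 22.0 mm
L_eff = 8000.0 mm
Slenderness ratio = L / r = 8000.0 / 22.0 = 363.64 (dimensionless)

363.64 (dimensionless)


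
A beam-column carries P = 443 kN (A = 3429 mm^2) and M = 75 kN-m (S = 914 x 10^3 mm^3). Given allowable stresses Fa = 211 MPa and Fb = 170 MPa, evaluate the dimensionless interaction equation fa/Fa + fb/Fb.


f_a = P / A = 443000.0 / 3429 = 129.1922 MPa
f_b = M / S = 75000000.0 / 914000.0 = 82.0569 MPa
Ratio = f_a / Fa + f_b / Fb
= 129.1922 / 211 + 82.0569 / 170
= 1.095 (dimensionless)

1.095 (dimensionless)


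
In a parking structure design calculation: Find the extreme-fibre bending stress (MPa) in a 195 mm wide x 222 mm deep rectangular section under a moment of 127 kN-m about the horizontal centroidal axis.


I = b * h^3 / 12 = 195 * 222^3 / 12 = 177792030.0 mm^4
y = h / 2 = 222 / 2 = 111.0 mm
M = 127 kN-m = 127000000.0 N-mm
sigma = M * y / I = 127000000.0 * 111.0 / 177792030.0
= 79.29 MPa

79.29 MPa


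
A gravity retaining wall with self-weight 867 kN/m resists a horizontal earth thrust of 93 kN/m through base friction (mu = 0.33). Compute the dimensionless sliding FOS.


Resisting force = mu * W = 0.33 * 867 = 286.11 kN/m
FOS = Resisting / Driving = 286.11 / 93
= 3.0765 (dimensionless)

3.0765 (dimensionless)


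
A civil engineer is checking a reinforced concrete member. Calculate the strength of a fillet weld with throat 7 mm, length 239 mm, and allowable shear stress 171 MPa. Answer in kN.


Strength = throat * length * allowable stress
= 7 * 239 * 171 N
= 286083 N
= 286.08 kN

286.08 kN


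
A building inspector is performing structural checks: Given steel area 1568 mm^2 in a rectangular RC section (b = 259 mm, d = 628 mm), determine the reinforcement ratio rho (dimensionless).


rho = As / (b * d)
= 1568 / (259 * 628)
= 1568 / 162652
= 0.00964 (dimensionless)

0.00964 (dimensionless)


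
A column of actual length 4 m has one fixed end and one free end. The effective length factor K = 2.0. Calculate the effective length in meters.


L_eff = K * L
= 2.0 * 4
= 8.0 m

8.0 m


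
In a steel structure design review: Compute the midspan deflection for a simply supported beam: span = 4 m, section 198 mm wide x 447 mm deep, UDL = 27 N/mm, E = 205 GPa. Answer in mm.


I = 198 * 447^3 / 12 = 1473691279.5 mm^4
L = 4000.0 mm, w = 27 N/mm, E = 205000.0 MPa
delta = 5 * w * L^4 / (384 * E * I)
= 5 * 27 * 4000.0^4 / (384 * 205000.0 * 1473691279.5)
= 0.2979 mm

0.2979 mm


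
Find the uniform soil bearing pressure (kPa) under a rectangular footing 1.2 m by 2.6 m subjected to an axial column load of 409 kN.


A = 1.2 * 2.6 = 3.12 m^2
q = P / A = 409 / 3.12
= 131.0897 kPa

131.0897 kPa


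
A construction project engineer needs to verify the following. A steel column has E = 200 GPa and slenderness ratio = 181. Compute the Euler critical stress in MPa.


sigma_cr = pi^2 * E / lambda^2
= 9.8696 * 200000.0 / 181^2
= 9.8696 * 200000.0 / 32761
= 60.2522 MPa

60.2522 MPa


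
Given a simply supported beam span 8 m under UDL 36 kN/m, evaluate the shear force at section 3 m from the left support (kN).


R_A = w * L / 2 = 36 * 8 / 2 = 144.0 kN
V(x) = R_A - w * x = 144.0 - 36 * 3
= 36.0 kN

36.0 kN


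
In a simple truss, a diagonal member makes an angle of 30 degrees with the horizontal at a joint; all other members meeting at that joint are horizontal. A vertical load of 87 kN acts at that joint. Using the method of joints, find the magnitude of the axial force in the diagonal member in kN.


At the joint, only the diagonal has a vertical component, so vertical equilibrium gives:
F * sin(30) = 87
F = 87 / sin(30)
= 87 / 0.5
= 174.0 kN

174.0 kN


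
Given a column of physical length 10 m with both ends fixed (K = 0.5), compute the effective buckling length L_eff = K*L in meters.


L_eff = K * L
= 0.5 * 10
= 5.0 m

5.0 m


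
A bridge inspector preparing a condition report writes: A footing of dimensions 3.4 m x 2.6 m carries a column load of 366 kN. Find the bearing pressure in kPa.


A = 3.4 * 2.6 = 8.84 m^2
q = P / A = 366 / 8.84
= 41.4027 kPa

41.4027 kPa


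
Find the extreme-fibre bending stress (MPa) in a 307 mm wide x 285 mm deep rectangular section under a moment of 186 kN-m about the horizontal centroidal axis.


I = b * h^3 / 12 = 307 * 285^3 / 12 = 592231781.25 mm^4
y = h / 2 = 285 / 2 = 142.5 mm
M = 186 kN-m = 186000000.0 N-mm
sigma = M * y / I = 186000000.0 * 142.5 / 592231781.25
= 44.75 MPa

44.75 MPa


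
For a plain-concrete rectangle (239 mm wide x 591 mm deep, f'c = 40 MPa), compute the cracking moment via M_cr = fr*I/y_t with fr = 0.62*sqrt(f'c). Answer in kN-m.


fr = 0.62 * sqrt(40) = 0.62 * 6.3246 = 3.9212 MPa
I = 239 * 591^3 / 12 = 4111299330.75 mm^4
y_t = 295.5 mm
M_cr = fr * I / y_t = 3.9212 * 4111299330.75 / 295.5 N-mm
= 54.5561 kN-m

54.5561 kN-m


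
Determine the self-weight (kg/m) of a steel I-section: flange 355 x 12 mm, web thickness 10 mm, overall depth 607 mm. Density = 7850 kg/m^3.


A_flanges = 2 * 355 * 12 = 8520 mm^2
A_web = (607 - 2 * 12) * 10 = 5830 mm^2
A_total = 8520 + 5830 = 14350 mm^2 = 0.014350 m^2
Weight = rho * A = 7850 * 0.014350 = 112.6475 kg/m

112.6475 kg/m


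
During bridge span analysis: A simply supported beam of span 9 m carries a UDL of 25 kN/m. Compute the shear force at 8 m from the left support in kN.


R_A = w * L / 2 = 25 * 9 / 2 = 112.5 kN
V(x) = R_A - w * x = 112.5 - 25 * 8
= -87.5 kN

-87.5 kN


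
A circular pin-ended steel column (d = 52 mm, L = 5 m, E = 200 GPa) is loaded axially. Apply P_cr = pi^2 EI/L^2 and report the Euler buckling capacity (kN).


I = pi * d^4 / 64 = 358908.11 mm^4
L = 5000.0 mm
P_cr = pi^2 * E * I / L^2
= 9.8696 * 200000.0 * 358908.11 / 5000.0^2
= 28338.25 N = 28.3382 kN

28.3382 kN
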